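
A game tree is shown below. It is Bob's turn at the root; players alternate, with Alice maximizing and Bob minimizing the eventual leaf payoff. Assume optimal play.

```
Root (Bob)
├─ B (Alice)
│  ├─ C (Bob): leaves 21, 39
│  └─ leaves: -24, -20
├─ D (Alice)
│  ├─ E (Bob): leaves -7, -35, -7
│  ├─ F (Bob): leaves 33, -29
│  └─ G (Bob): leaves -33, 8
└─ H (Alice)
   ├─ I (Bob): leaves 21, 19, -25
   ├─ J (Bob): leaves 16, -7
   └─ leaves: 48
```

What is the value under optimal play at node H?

I: min(21, 19, -25) = -25
J: min(16, -7) = -7
H: max(-25, -7, 48) = 48

48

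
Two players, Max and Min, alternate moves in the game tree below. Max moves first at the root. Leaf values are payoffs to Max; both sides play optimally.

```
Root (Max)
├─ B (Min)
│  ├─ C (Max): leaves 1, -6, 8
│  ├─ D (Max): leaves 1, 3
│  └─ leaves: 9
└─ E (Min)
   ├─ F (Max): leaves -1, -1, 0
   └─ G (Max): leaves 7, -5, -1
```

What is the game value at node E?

F: max(-1, -1, 0) = 0
G: max(7, -5, -1) = 7
E: min(0, 7) = 0

0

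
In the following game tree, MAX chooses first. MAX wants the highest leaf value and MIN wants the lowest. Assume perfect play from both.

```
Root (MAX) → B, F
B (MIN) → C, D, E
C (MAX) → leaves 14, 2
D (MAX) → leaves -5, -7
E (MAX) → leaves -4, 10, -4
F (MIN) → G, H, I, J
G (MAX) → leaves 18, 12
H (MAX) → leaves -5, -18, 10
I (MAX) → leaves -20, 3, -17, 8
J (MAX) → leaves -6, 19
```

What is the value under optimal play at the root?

8

C (MAX): max(14, 2) = 14
D (MAX): max(-5, -7) = -5
E (MAX): max(-4, 10, -4) = 10
B (MIN): min(14, -5, 10) = -5
G (MAX): max(18, 12) = 18
H (MAX): max(-5, -18, 10) = 10
I (MAX): max(-20, 3, -17, 8) = 8
J (MAX): max(-6, 19) = 19
F (MIN): min(18, 10, 8, 19) = 8
Root (MAX): max(-5, 8) = 8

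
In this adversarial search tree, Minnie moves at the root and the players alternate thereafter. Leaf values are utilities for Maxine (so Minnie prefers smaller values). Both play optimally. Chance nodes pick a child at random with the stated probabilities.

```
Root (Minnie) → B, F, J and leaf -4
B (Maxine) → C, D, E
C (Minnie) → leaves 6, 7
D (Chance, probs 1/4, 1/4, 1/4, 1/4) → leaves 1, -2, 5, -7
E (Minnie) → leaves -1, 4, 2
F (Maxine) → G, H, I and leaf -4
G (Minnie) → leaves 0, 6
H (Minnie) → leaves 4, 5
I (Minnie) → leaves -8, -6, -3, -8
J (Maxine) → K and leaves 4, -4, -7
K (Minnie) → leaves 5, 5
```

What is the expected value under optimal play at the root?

-4

C (Minnie): min(6, 7) = 6
D (Chance): 1/4·1 + 1/4·-2 + 1/4·5 + 1/4·-7 = -0.75
E (Minnie): min(-1, 4, 2) = -1
B (Maxine): max(6, -0.75, -1) = 6
G (Minnie): min(0, 6) = 0
H (Minnie): min(4, 5) = 4
I (Minnie): min(-8, -6, -3, -8) = -8
F (Maxine): max(0, 4, -8, -4) = 4
K (Minnie): min(5, 5) = 5
J (Maxine): max(5, 4, -4, -7) = 5
Root (Minnie): min(6, 4, 5, -4) = -4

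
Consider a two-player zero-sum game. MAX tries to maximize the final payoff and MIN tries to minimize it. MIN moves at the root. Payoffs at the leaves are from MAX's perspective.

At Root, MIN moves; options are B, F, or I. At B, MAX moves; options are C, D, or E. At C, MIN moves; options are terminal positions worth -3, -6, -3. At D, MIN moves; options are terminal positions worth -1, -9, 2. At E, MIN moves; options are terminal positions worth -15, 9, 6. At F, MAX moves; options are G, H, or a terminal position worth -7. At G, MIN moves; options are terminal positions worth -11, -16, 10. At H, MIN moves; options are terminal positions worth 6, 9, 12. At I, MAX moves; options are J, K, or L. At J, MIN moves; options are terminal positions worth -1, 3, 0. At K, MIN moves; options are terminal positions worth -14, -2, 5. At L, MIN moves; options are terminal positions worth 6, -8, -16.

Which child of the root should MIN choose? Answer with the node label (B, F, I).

C (MIN): min(-3, -6, -3) = -6
D (MIN): min(-1, -9, 2) = -9
E (MIN): min(-15, 9, 6) = -15
B (MAX): max(-6, -9, -15) = -6
G (MIN): min(-11, -16, 10) = -16
H (MIN): min(6, 9, 12) = 6
F (MAX): max(-16, 6, -7) = 6
J (MIN): min(-1, 3, 0) = -1
K (MIN): min(-14, -2, 5) = -14
L (MIN): min(6, -8, -16) = -16
I (MAX): max(-1, -14, -16) = -1
Root (MIN): min(-6, 6, -1) = -6
MIN picks the child with the lowest value: B (value -6).

B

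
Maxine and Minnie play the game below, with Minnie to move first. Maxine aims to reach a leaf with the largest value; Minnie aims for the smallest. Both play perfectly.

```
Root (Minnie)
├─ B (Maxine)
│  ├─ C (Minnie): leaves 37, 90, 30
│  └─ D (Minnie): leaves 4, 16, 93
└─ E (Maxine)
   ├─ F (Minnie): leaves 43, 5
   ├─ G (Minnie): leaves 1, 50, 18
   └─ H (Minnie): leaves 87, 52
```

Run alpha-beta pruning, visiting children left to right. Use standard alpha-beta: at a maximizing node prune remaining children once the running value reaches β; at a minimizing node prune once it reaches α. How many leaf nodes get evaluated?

9

C [α=-∞,β=+∞]: v=30
D [α=30,β=+∞]: v=4 after child 1 ≤ α → α-cutoff, skip 2
B [α=-∞,β=+∞]: v=30
F [α=-∞,β=30]: v=5
G [α=5,β=30]: v=1 after child 1 ≤ α → α-cutoff, skip 2
H [α=5,β=30]: v=52
E [α=-∞,β=30]: v=52
Root [α=-∞,β=+∞]: v=30
Leaves evaluated: 9 of 13.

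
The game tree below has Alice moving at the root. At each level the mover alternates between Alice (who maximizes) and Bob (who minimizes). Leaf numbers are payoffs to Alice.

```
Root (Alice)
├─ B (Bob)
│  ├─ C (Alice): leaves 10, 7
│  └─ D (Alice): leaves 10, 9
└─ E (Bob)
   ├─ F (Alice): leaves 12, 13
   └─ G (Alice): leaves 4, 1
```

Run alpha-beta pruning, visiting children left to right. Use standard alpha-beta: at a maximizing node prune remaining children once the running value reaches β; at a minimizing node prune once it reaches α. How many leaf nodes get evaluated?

C [α=-∞,β=+∞]: v=10
D [α=-∞,β=10]: v=10 after child 1 ≥ β → β-cutoff, skip 1
B [α=-∞,β=+∞]: v=10
F [α=10,β=+∞]: v=13
G [α=10,β=13]: v=4
E [α=10,β=+∞]: v=4
Root [α=-∞,β=+∞]: v=10
Leaves evaluated: 7 of 8.

7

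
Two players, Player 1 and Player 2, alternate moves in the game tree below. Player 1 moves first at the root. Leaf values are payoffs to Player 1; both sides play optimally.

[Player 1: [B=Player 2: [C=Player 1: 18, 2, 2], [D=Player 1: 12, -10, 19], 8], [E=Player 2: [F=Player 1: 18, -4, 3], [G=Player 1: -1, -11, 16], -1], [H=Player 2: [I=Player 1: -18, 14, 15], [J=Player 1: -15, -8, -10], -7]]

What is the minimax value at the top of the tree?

8

C (Player 1): max(18, 2, 2) = 18
D (Player 1): max(12, -10, 19) = 19
B (Player 2): min(18, 19, 8) = 8
F (Player 1): max(18, -4, 3) = 18
G (Player 1): max(-1, -11, 16) = 16
E (Player 2): min(18, 16, -1) = -1
I (Player 1): max(-18, 14, 15) = 15
J (Player 1): max(-15, -8, -10) = -8
H (Player 2): min(15, -8, -7) = -8
Root (Player 1): max(8, -1, -8) = 8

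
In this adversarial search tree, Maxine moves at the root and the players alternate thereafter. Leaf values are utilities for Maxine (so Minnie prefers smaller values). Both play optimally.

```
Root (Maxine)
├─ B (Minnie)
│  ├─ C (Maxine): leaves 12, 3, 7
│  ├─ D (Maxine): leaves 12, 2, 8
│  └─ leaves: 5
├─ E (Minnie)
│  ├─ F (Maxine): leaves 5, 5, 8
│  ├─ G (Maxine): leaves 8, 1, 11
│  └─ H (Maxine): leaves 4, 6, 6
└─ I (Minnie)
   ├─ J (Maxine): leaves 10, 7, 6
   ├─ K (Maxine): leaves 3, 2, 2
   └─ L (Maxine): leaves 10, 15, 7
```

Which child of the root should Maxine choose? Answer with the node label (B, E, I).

E

C (Maxine): max(12, 3, 7) = 12
D (Maxine): max(12, 2, 8) = 12
B (Minnie): min(12, 12, 5) = 5
F (Maxine): max(5, 5, 8) = 8
G (Maxine): max(8, 1, 11) = 11
H (Maxine): max(4, 6, 6) = 6
E (Minnie): min(8, 11, 6) = 6
J (Maxine): max(10, 7, 6) = 10
K (Maxine): max(3, 2, 2) = 3
L (Maxine): max(10, 15, 7) = 15
I (Minnie): min(10, 3, 15) = 3
Root (Maxine): max(5, 6, 3) = 6
Maxine picks the child with the highest value: E (value 6).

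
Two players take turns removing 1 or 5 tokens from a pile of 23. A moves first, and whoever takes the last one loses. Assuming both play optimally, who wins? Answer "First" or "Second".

W/L table (W = player to move can force a win):
i:   0  1  2  3  4  5  6  7  8  9 10 11 12 13 14 15 16 17 18 19 20 21 22 23
     W  L  W  L  W  L  W  L  W  L  W  L  W  L  W  L  W  L  W  L  W  L  W  L
Position 23 is L, so the second player wins.

Second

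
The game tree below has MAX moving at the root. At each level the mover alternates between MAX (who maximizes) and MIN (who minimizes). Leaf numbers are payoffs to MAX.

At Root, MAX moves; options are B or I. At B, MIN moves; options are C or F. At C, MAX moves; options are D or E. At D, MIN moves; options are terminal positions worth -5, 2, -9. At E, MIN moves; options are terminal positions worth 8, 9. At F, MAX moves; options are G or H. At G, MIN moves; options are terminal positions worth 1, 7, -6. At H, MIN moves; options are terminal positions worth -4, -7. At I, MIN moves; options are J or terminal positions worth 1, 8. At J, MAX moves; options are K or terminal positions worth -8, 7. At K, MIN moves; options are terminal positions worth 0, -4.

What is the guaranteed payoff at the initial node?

D (MIN): min(-5, 2, -9) = -9
E (MIN): min(8, 9) = 8
C (MAX): max(-9, 8) = 8
G (MIN): min(1, 7, -6) = -6
H (MIN): min(-4, -7) = -7
F (MAX): max(-6, -7) = -6
B (MIN): min(8, -6) = -6
K (MIN): min(0, -4) = -4
J (MAX): max(-4, -8, 7) = 7
I (MIN): min(7, 1, 8) = 1
Root (MAX): max(-6, 1) = 1

1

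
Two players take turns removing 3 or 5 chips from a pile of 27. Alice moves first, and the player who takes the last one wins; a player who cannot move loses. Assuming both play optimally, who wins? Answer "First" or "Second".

i:   0  1  2  3  4  5  6  7  8  9 10 11 12 13 14 15 16 17 18 19 20 21 22 23 24 25 26 27
     L  L  L  W  W  W  W  W  L  L  L  W  W  W  W  W  L  L  L  W  W  W  W  W  L  L  L  W
Position 27 is W, so the first player wins.

First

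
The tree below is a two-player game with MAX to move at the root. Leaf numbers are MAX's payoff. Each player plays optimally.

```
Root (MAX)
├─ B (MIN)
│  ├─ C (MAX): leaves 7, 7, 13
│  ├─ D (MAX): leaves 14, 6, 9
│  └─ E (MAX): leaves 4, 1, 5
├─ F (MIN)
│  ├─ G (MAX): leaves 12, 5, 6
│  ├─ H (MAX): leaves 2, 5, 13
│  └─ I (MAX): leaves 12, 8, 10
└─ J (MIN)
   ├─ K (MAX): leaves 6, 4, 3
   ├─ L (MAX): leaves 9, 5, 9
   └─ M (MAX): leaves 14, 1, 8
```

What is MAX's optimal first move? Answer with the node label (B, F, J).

F

C (MAX): max(7, 7, 13) = 13
D (MAX): max(14, 6, 9) = 14
E (MAX): max(4, 1, 5) = 5
B (MIN): min(13, 14, 5) = 5
G (MAX): max(12, 5, 6) = 12
H (MAX): max(2, 5, 13) = 13
I (MAX): max(12, 8, 10) = 12
F (MIN): min(12, 13, 12) = 12
K (MAX): max(6, 4, 3) = 6
L (MAX): max(9, 5, 9) = 9
M (MAX): max(14, 1, 8) = 14
J (MIN): min(6, 9, 14) = 6
Root (MAX): max(5, 12, 6) = 12
MAX picks the child with the highest value: F (value 12).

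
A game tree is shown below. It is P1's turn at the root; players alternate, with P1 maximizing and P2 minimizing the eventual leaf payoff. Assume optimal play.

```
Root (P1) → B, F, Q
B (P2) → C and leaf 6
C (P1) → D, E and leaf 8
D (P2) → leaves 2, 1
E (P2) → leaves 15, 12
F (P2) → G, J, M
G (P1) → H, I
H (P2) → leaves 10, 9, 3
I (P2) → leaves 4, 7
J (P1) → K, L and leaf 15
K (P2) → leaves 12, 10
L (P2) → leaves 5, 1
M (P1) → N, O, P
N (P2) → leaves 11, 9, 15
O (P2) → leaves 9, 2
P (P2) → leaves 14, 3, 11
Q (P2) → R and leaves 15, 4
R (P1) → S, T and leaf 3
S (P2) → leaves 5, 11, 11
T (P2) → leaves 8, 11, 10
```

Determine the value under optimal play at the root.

6

D (P2): min(2, 1) = 1
E (P2): min(15, 12) = 12
C (P1): max(1, 12, 8) = 12
B (P2): min(12, 6) = 6
H (P2): min(10, 9, 3) = 3
I (P2): min(4, 7) = 4
G (P1): max(3, 4) = 4
K (P2): min(12, 10) = 10
L (P2): min(5, 1) = 1
J (P1): max(10, 1, 15) = 15
N (P2): min(11, 9, 15) = 9
O (P2): min(9, 2) = 2
P (P2): min(14, 3, 11) = 3
M (P1): max(9, 2, 3) = 9
F (P2): min(4, 15, 9) = 4
S (P2): min(5, 11, 11) = 5
T (P2): min(8, 11, 10) = 8
R (P1): max(5, 8, 3) = 8
Q (P2): min(8, 15, 4) = 4
Root (P1): max(6, 4, 4) = 6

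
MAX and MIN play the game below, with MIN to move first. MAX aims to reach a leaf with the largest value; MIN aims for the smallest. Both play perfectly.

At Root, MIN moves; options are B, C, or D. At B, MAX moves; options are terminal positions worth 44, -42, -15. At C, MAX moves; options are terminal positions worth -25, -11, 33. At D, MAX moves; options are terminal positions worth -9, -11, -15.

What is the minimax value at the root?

B (MAX): max(44, -42, -15) = 44
C (MAX): max(-25, -11, 33) = 33
D (MAX): max(-9, -11, -15) = -9
Root (MIN): min(44, 33, -9) = -9

-9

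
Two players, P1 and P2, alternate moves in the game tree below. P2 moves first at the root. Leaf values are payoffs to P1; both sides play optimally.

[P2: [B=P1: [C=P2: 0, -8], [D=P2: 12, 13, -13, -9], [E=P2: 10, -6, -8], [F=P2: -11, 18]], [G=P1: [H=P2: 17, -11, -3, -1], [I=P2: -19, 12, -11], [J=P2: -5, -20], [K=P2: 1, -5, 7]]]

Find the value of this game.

C (P2): min(0, -8) = -8
D (P2): min(12, 13, -13, -9) = -13
E (P2): min(10, -6, -8) = -8
F (P2): min(-11, 18) = -11
B (P1): max(-8, -13, -8, -11) = -8
H (P2): min(17, -11, -3, -1) = -11
I (P2): min(-19, 12, -11) = -19
J (P2): min(-5, -20) = -20
K (P2): min(1, -5, 7) = -5
G (P1): max(-11, -19, -20, -5) = -5
Root (P2): min(-8, -5) = -8

-8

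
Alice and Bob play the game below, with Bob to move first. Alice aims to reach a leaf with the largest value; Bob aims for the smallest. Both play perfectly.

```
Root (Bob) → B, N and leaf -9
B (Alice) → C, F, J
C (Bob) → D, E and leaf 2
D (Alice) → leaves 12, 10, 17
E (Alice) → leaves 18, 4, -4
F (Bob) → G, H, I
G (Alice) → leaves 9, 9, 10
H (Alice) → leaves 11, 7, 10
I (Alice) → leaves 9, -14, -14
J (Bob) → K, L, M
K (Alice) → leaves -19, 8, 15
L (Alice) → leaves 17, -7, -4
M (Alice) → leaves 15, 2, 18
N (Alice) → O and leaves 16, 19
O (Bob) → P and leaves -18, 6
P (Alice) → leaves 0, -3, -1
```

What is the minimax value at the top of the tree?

D (Alice): max(12, 10, 17) = 17
E (Alice): max(18, 4, -4) = 18
C (Bob): min(17, 18, 2) = 2
G (Alice): max(9, 9, 10) = 10
H (Alice): max(11, 7, 10) = 11
I (Alice): max(9, -14, -14) = 9
F (Bob): min(10, 11, 9) = 9
K (Alice): max(-19, 8, 15) = 15
L (Alice): max(17, -7, -4) = 17
M (Alice): max(15, 2, 18) = 18
J (Bob): min(15, 17, 18) = 15
B (Alice): max(2, 9, 15) = 15
P (Alice): max(0, -3, -1) = 0
O (Bob): min(0, -18, 6) = -18
N (Alice): max(-18, 16, 19) = 19
Root (Bob): min(15, 19, -9) = -9

-9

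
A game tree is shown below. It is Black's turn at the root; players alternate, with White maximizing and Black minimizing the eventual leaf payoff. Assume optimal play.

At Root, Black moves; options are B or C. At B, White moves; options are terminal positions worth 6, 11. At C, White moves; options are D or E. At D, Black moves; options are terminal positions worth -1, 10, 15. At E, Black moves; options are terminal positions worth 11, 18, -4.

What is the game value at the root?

-1

B (White): max(6, 11) = 11
D (Black): min(-1, 10, 15) = -1
E (Black): min(11, 18, -4) = -4
C (White): max(-1, -4) = -1
Root (Black): min(11, -1) = -1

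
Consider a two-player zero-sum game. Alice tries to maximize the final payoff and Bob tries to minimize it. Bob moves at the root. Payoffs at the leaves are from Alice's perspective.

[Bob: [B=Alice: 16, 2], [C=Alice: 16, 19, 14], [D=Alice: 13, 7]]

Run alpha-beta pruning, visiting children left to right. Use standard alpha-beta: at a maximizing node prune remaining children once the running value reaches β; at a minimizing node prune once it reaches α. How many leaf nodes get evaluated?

5

B [α=-∞,β=+∞]: v=16
C [α=-∞,β=16]: v=16 after child 1 ≥ β → β-cutoff, skip 2
D [α=-∞,β=16]: v=13
Root [α=-∞,β=+∞]: v=13
Leaves evaluated: 5 of 7.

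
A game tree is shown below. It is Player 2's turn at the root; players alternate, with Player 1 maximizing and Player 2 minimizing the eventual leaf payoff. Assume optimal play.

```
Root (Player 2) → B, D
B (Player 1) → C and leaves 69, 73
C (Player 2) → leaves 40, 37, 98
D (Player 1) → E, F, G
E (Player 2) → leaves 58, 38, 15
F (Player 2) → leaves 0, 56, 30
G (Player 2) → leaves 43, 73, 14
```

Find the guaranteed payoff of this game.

15

C (Player 2): min(40, 37, 98) = 37
B (Player 1): max(37, 69, 73) = 73
E (Player 2): min(58, 38, 15) = 15
F (Player 2): min(0, 56, 30) = 0
G (Player 2): min(43, 73, 14) = 14
D (Player 1): max(15, 0, 14) = 15
Root (Player 2): min(73, 15) = 15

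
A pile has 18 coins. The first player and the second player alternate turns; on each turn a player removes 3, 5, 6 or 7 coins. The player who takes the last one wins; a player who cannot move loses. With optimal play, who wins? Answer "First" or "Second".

i:   0  1  2  3  4  5  6  7  8  9 10 11 12 13 14 15 16 17 18
     L  L  L  W  W  W  W  W  W  W  L  L  L  W  W  W  W  W  W
Position 18 is W, so the first player wins.

First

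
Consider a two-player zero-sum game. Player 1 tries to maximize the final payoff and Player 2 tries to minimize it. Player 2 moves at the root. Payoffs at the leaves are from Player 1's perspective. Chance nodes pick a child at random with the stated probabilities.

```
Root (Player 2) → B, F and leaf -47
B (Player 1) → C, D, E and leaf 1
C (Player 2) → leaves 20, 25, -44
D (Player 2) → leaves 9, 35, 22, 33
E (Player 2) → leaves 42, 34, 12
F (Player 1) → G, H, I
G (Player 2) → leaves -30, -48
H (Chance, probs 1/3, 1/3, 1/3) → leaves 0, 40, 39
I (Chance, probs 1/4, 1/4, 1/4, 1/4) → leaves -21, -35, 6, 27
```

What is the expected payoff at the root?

C (Player 2): min(20, 25, -44) = -44
D (Player 2): min(9, 35, 22, 33) = 9
E (Player 2): min(42, 34, 12) = 12
B (Player 1): max(-44, 9, 12, 1) = 12
G (Player 2): min(-30, -48) = -48
H (Chance): 1/3·0 + 1/3·40 + 1/3·39 = 26.33
I (Chance): 1/4·-21 + 1/4·-35 + 1/4·6 + 1/4·27 = -5.75
F (Player 1): max(-48, 26.33, -5.75) = 26.33
Root (Player 2): min(12, 26.33, -47) = -47

-47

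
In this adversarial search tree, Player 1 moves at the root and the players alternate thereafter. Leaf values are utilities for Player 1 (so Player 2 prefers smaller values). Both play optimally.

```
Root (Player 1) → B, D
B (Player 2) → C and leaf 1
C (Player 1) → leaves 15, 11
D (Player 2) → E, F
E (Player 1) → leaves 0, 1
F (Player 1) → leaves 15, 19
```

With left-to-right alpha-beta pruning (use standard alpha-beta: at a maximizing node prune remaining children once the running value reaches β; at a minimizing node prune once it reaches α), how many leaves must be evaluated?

5

C [α=-∞,β=+∞]: v=15
B [α=-∞,β=+∞]: v=1
E [α=1,β=+∞]: v=1
D [α=1,β=+∞]: v=1 after child 1 ≤ α → α-cutoff, skip 1
Root [α=-∞,β=+∞]: v=1
Leaves evaluated: 5 of 7.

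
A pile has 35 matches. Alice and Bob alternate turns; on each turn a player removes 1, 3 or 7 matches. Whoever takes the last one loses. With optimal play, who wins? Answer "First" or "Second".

Second

W/L table (W = player to move can force a win):
i:   0  1  2  3  4  5  6  7  8  9 10 11 12 13 14 15 16 17 18 19 20 21 22 23 24 25 26 27 28 29 30 31 32 33 34 35
     W  L  W  L  W  L  W  L  W  L  W  L  W  L  W  L  W  L  W  L  W  L  W  L  W  L  W  L  W  L  W  L  W  L  W  L
Position 35 is L, so the second player wins.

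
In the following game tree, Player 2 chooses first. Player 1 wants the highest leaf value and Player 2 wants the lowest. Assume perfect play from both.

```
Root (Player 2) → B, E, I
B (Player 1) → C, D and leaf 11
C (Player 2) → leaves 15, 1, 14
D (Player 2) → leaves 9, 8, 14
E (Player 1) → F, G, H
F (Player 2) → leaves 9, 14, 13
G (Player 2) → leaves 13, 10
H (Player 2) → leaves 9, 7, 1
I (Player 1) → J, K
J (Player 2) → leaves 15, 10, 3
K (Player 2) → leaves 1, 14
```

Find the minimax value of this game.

C (Player 2): min(15, 1, 14) = 1
D (Player 2): min(9, 8, 14) = 8
B (Player 1): max(1, 8, 11) = 11
F (Player 2): min(9, 14, 13) = 9
G (Player 2): min(13, 10) = 10
H (Player 2): min(9, 7, 1) = 1
E (Player 1): max(9, 10, 1) = 10
J (Player 2): min(15, 10, 3) = 3
K (Player 2): min(1, 14) = 1
I (Player 1): max(3, 1) = 3
Root (Player 2): min(11, 10, 3) = 3

3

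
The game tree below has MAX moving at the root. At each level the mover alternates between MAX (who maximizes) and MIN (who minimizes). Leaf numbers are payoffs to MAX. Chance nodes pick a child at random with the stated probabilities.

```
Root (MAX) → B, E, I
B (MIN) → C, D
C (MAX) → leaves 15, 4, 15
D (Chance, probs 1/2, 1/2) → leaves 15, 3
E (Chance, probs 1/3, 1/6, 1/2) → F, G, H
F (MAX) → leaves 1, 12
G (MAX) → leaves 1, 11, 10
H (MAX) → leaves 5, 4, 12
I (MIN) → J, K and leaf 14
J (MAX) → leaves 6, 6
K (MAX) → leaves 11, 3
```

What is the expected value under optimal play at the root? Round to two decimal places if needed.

11.83

C (MAX): max(15, 4, 15) = 15
D (Chance): 1/2·15 + 1/2·3 = 9
B (MIN): min(15, 9) = 9
F (MAX): max(1, 12) = 12
G (MAX): max(1, 11, 10) = 11
H (MAX): max(5, 4, 12) = 12
E (Chance): 1/3·12 + 1/6·11 + 1/2·12 = 11.83
J (MAX): max(6, 6) = 6
K (MAX): max(11, 3) = 11
I (MIN): min(6, 11, 14) = 6
Root (MAX): max(9, 11.83, 6) = 11.83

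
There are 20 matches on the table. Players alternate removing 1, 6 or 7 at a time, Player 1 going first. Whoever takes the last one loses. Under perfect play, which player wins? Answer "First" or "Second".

First

W/L table (W = player to move can force a win):
i:   0  1  2  3  4  5  6  7  8  9 10 11 12 13 14 15 16 17 18 19 20
     W  L  W  L  W  L  W  W  W  W  W  W  W  L  W  L  W  L  W  W  W
Position 20 is W, so the first player wins.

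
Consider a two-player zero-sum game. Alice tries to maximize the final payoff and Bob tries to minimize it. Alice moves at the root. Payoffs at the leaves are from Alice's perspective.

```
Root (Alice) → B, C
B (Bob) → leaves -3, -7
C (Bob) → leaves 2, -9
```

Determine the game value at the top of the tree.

B (Bob): min(-3, -7) = -7
C (Bob): min(2, -9) = -9
Root (Alice): max(-7, -9) = -7

-7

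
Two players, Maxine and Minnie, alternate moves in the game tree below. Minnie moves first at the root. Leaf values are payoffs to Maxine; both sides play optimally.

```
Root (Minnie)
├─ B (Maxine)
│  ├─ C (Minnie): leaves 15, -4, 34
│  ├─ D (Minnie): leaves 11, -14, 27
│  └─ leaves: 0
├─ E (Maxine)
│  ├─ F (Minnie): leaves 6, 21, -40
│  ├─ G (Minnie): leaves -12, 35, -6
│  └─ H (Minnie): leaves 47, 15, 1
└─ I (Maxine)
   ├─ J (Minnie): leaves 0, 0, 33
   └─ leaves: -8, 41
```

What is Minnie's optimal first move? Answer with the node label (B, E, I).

C (Minnie): min(15, -4, 34) = -4
D (Minnie): min(11, -14, 27) = -14
B (Maxine): max(-4, -14, 0) = 0
F (Minnie): min(6, 21, -40) = -40
G (Minnie): min(-12, 35, -6) = -12
H (Minnie): min(47, 15, 1) = 1
E (Maxine): max(-40, -12, 1) = 1
J (Minnie): min(0, 0, 33) = 0
I (Maxine): max(0, -8, 41) = 41
Root (Minnie): min(0, 1, 41) = 0
Minnie picks the child with the lowest value: B (value 0).

B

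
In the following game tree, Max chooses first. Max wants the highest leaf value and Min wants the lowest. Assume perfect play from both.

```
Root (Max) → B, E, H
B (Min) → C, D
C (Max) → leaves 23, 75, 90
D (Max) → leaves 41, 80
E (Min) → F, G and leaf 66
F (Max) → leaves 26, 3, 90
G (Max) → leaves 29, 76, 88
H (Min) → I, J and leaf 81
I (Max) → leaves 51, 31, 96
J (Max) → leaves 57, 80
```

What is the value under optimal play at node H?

80

I: max(51, 31, 96) = 96
J: max(57, 80) = 80
H: min(96, 80, 81) = 80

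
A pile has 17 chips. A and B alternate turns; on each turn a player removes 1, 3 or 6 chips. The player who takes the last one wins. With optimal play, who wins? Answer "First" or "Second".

Compute winning (W) and losing (L) positions by backward induction:
i:   0  1  2  3  4  5  6  7  8  9 10 11 12 13 14 15 16 17
     L  W  L  W  L  W  W  W  W  L  W  L  W  L  W  W  W  W
Position 17 is W, so the first player wins.

First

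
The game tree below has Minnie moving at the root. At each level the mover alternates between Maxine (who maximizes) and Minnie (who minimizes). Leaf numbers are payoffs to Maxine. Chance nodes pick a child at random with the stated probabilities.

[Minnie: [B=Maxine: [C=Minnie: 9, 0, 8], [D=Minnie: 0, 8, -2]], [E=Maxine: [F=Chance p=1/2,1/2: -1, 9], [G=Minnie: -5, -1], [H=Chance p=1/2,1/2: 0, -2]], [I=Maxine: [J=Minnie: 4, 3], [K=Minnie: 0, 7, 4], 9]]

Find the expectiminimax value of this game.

0

C (Minnie): min(9, 0, 8) = 0
D (Minnie): min(0, 8, -2) = -2
B (Maxine): max(0, -2) = 0
F (Chance): 1/2·-1 + 1/2·9 = 4
G (Minnie): min(-5, -1) = -5
H (Chance): 1/2·0 + 1/2·-2 = -1
E (Maxine): max(4, -5, -1) = 4
J (Minnie): min(4, 3) = 3
K (Minnie): min(0, 7, 4) = 0
I (Maxine): max(3, 0, 9) = 9
Root (Minnie): min(0, 4, 9) = 0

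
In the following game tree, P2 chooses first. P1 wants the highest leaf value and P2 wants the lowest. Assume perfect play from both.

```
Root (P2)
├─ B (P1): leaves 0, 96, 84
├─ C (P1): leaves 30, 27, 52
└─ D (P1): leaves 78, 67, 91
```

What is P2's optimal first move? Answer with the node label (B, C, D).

C

B (P1): max(0, 96, 84) = 96
C (P1): max(30, 27, 52) = 52
D (P1): max(78, 67, 91) = 91
Root (P2): min(96, 52, 91) = 52
P2 picks the child with the lowest value: C (value 52).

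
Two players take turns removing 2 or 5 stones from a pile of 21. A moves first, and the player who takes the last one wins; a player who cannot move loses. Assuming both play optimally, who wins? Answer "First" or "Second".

Mark each pile size as W (mover wins) or L (mover loses):
i:   0  1  2  3  4  5  6  7  8  9 10 11 12 13 14 15 16 17 18 19 20 21
     L  L  W  W  L  W  W  L  L  W  W  L  W  W  L  L  W  W  L  W  W  L
Position 21 is L, so the second player wins.

Second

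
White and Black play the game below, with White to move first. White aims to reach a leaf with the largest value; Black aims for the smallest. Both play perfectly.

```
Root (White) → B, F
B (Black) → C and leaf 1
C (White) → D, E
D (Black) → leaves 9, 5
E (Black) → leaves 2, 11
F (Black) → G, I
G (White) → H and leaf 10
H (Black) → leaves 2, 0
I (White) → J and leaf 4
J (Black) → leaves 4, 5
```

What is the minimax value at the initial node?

4

D (Black): min(9, 5) = 5
E (Black): min(2, 11) = 2
C (White): max(5, 2) = 5
B (Black): min(5, 1) = 1
H (Black): min(2, 0) = 0
G (White): max(0, 10) = 10
J (Black): min(4, 5) = 4
I (White): max(4, 4) = 4
F (Black): min(10, 4) = 4
Root (White): max(1, 4) = 4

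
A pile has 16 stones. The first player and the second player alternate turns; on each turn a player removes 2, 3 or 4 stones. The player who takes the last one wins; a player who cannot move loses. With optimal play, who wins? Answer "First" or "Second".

First

Positions where the player to move wins (W) vs loses (L):
i:   0  1  2  3  4  5  6  7  8  9 10 11 12 13 14 15 16
     L  L  W  W  W  W  L  L  W  W  W  W  L  L  W  W  W
Position 16 is W, so the first player wins.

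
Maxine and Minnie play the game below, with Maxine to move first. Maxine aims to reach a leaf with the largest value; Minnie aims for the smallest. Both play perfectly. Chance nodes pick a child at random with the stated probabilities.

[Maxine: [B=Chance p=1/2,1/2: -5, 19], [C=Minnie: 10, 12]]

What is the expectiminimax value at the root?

10

B (Chance): 1/2·-5 + 1/2·19 = 7
C (Minnie): min(10, 12) = 10
Root (Maxine): max(7, 10) = 10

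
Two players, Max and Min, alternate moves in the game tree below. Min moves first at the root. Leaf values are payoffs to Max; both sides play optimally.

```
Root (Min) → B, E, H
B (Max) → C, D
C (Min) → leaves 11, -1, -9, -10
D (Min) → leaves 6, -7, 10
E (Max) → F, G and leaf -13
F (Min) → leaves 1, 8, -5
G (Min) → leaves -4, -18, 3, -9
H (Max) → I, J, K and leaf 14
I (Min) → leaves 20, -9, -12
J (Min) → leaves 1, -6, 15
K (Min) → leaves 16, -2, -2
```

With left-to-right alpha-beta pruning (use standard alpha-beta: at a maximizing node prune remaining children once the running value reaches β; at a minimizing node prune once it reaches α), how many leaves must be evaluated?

16

C [α=-∞,β=+∞]: v=-10
D [α=-10,β=+∞]: v=-7
B [α=-∞,β=+∞]: v=-7
F [α=-∞,β=-7]: v=-5
E [α=-∞,β=-7]: v=-5 after child 1 ≥ β → β-cutoff, skip 2
I [α=-∞,β=-7]: v=-12
J [α=-12,β=-7]: v=-6
H [α=-∞,β=-7]: v=-6 after child 2 ≥ β → β-cutoff, skip 2
Root [α=-∞,β=+∞]: v=-7
Leaves evaluated: 16 of 25.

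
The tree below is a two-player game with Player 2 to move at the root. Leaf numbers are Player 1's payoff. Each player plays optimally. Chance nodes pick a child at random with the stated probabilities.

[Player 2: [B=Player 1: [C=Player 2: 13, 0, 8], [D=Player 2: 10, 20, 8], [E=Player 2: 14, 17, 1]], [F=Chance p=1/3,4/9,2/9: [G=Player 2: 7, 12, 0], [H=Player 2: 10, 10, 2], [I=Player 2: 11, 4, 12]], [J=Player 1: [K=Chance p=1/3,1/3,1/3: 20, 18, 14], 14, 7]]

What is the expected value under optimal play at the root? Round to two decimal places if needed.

C (Player 2): min(13, 0, 8) = 0
D (Player 2): min(10, 20, 8) = 8
E (Player 2): min(14, 17, 1) = 1
B (Player 1): max(0, 8, 1) = 8
G (Player 2): min(7, 12, 0) = 0
H (Player 2): min(10, 10, 2) = 2
I (Player 2): min(11, 4, 12) = 4
F (Chance): 1/3·0 + 4/9·2 + 2/9·4 = 1.78
K (Chance): 1/3·20 + 1/3·18 + 1/3·14 = 17.33
J (Player 1): max(17.33, 14, 7) = 17.33
Root (Player 2): min(8, 1.78, 17.33) = 1.78

1.78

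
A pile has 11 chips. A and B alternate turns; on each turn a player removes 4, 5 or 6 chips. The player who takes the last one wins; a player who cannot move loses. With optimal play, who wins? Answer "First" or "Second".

Second

Mark each pile size as W (mover wins) or L (mover loses):
i:   0  1  2  3  4  5  6  7  8  9 10 11
     L  L  L  L  W  W  W  W  W  W  L  L
Position 11 is L, so the second player wins.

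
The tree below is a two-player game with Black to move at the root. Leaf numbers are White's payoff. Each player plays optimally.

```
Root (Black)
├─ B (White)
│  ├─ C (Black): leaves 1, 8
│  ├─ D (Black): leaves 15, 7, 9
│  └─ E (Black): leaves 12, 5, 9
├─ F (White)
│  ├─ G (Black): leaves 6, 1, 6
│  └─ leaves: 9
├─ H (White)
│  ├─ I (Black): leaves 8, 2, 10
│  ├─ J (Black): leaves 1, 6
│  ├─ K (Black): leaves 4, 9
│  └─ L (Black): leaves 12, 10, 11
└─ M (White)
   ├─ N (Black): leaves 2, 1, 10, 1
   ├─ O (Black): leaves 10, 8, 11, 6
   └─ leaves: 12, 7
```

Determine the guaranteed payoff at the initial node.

7

C (Black): min(1, 8) = 1
D (Black): min(15, 7, 9) = 7
E (Black): min(12, 5, 9) = 5
B (White): max(1, 7, 5) = 7
G (Black): min(6, 1, 6) = 1
F (White): max(1, 9) = 9
I (Black): min(8, 2, 10) = 2
J (Black): min(1, 6) = 1
K (Black): min(4, 9) = 4
L (Black): min(12, 10, 11) = 10
H (White): max(2, 1, 4, 10) = 10
N (Black): min(2, 1, 10, 1) = 1
O (Black): min(10, 8, 11, 6) = 6
M (White): max(1, 6, 12, 7) = 12
Root (Black): min(7, 9, 10, 12) = 7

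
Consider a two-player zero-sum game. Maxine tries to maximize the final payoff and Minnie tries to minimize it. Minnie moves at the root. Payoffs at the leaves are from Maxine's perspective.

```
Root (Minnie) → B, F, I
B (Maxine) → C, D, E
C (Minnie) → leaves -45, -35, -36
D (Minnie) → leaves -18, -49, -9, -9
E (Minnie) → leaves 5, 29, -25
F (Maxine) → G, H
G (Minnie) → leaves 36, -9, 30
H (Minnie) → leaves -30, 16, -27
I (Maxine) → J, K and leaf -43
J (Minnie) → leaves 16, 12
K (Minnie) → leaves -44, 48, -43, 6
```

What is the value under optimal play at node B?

C: min(-45, -35, -36) = -45
D: min(-18, -49, -9, -9) = -49
E: min(5, 29, -25) = -25
B: max(-45, -49, -25) = -25

-25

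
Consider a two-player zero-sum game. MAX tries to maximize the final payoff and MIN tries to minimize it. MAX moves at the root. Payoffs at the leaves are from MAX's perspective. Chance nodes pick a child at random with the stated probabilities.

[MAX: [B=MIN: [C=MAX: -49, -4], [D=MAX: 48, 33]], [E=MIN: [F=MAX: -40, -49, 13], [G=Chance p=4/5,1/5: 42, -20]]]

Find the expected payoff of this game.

C (MAX): max(-49, -4) = -4
D (MAX): max(48, 33) = 48
B (MIN): min(-4, 48) = -4
F (MAX): max(-40, -49, 13) = 13
G (Chance): 4/5·42 + 1/5·-20 = 29.6
E (MIN): min(13, 29.6) = 13
Root (MAX): max(-4, 13) = 13

13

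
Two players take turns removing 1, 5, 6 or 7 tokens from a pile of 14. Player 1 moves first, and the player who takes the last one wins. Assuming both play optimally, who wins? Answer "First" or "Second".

Second

W/L table (W = player to move can force a win):
i:   0  1  2  3  4  5  6  7  8  9 10 11 12 13 14
     L  W  L  W  L  W  W  W  W  W  W  W  L  W  L
Position 14 is L, so the second player wins.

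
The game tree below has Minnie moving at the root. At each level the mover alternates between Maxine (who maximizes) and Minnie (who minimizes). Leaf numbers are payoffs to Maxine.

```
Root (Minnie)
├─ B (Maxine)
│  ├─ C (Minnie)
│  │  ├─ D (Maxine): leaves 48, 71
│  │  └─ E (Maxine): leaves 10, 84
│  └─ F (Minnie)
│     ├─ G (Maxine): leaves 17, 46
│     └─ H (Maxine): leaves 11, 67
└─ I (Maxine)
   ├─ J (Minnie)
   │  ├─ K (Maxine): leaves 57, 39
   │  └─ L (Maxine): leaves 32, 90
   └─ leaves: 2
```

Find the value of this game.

57

D (Maxine): max(48, 71) = 71
E (Maxine): max(10, 84) = 84
C (Minnie): min(71, 84) = 71
G (Maxine): max(17, 46) = 46
H (Maxine): max(11, 67) = 67
F (Minnie): min(46, 67) = 46
B (Maxine): max(71, 46) = 71
K (Maxine): max(57, 39) = 57
L (Maxine): max(32, 90) = 90
J (Minnie): min(57, 90) = 57
I (Maxine): max(57, 2) = 57
Root (Minnie): min(71, 57) = 57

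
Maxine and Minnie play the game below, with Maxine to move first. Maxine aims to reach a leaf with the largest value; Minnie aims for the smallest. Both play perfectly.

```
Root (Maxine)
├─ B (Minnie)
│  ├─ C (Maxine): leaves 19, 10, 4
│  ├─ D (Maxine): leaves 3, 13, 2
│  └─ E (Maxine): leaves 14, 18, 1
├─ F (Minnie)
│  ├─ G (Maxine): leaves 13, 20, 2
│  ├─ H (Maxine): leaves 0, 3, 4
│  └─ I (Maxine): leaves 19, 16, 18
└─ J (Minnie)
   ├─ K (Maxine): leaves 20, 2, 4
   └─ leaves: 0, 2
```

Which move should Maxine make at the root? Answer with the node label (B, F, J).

B

C (Maxine): max(19, 10, 4) = 19
D (Maxine): max(3, 13, 2) = 13
E (Maxine): max(14, 18, 1) = 18
B (Minnie): min(19, 13, 18) = 13
G (Maxine): max(13, 20, 2) = 20
H (Maxine): max(0, 3, 4) = 4
I (Maxine): max(19, 16, 18) = 19
F (Minnie): min(20, 4, 19) = 4
K (Maxine): max(20, 2, 4) = 20
J (Minnie): min(20, 0, 2) = 0
Root (Maxine): max(13, 4, 0) = 13
Maxine picks the child with the highest value: B (value 13).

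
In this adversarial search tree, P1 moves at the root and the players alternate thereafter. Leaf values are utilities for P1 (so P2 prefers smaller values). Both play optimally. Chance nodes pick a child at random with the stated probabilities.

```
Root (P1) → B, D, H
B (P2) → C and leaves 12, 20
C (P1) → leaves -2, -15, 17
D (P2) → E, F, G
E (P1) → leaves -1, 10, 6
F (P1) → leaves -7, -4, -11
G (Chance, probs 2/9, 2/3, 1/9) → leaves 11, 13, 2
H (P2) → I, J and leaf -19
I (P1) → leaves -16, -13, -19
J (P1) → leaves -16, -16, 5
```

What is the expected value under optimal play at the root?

12

C (P1): max(-2, -15, 17) = 17
B (P2): min(17, 12, 20) = 12
E (P1): max(-1, 10, 6) = 10
F (P1): max(-7, -4, -11) = -4
G (Chance): 2/9·11 + 2/3·13 + 1/9·2 = 11.33
D (P2): min(10, -4, 11.33) = -4
I (P1): max(-16, -13, -19) = -13
J (P1): max(-16, -16, 5) = 5
H (P2): min(-13, 5, -19) = -19
Root (P1): max(12, -4, -19) = 12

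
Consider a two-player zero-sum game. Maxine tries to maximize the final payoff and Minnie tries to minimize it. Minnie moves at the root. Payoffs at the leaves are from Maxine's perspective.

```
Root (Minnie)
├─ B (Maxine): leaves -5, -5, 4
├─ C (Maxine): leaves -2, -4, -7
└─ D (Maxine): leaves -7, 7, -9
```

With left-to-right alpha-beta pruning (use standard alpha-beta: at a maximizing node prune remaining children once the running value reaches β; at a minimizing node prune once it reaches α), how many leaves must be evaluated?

B [α=-∞,β=+∞]: v=4
C [α=-∞,β=4]: v=-2
D [α=-∞,β=-2]: v=7 after child 2 ≥ β → β-cutoff, skip 1
Root [α=-∞,β=+∞]: v=-2
Leaves evaluated: 8 of 9.

8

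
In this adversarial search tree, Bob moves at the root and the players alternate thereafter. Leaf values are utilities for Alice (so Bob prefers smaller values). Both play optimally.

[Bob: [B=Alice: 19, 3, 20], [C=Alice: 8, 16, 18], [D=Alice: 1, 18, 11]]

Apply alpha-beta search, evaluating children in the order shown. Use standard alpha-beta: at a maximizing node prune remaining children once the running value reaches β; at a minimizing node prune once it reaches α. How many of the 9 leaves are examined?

8

B [α=-∞,β=+∞]: v=20
C [α=-∞,β=20]: v=18
D [α=-∞,β=18]: v=18 after child 2 ≥ β → β-cutoff, skip 1
Root [α=-∞,β=+∞]: v=18
Leaves evaluated: 8 of 9.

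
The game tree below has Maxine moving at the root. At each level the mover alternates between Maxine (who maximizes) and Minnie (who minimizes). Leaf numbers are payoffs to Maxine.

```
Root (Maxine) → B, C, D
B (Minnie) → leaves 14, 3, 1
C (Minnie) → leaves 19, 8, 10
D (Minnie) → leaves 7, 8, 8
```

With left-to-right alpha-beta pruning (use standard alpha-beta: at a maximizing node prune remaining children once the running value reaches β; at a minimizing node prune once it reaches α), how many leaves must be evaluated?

7

B [α=-∞,β=+∞]: v=1
C [α=1,β=+∞]: v=8
D [α=8,β=+∞]: v=7 after child 1 ≤ α → α-cutoff, skip 2
Root [α=-∞,β=+∞]: v=8
Leaves evaluated: 7 of 9.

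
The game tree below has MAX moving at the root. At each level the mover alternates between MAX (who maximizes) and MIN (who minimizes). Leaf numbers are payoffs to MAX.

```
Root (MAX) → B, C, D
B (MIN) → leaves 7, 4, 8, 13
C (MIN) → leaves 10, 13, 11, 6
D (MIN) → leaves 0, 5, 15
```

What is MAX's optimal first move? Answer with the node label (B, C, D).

B (MIN): min(7, 4, 8, 13) = 4
C (MIN): min(10, 13, 11, 6) = 6
D (MIN): min(0, 5, 15) = 0
Root (MAX): max(4, 6, 0) = 6
MAX picks the child with the highest value: C (value 6).

C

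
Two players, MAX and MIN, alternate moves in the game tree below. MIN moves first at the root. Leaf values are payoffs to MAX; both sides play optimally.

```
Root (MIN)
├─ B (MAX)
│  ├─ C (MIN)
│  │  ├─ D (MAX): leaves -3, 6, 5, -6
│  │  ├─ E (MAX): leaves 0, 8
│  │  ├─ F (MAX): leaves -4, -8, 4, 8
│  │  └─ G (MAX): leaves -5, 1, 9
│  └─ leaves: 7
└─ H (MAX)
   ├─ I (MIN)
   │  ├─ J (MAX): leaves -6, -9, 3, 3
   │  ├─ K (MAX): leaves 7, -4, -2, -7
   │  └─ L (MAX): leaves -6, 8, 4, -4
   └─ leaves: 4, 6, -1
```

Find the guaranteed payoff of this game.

D (MAX): max(-3, 6, 5, -6) = 6
E (MAX): max(0, 8) = 8
F (MAX): max(-4, -8, 4, 8) = 8
G (MAX): max(-5, 1, 9) = 9
C (MIN): min(6, 8, 8, 9) = 6
B (MAX): max(6, 7) = 7
J (MAX): max(-6, -9, 3, 3) = 3
K (MAX): max(7, -4, -2, -7) = 7
L (MAX): max(-6, 8, 4, -4) = 8
I (MIN): min(3, 7, 8) = 3
H (MAX): max(3, 4, 6, -1) = 6
Root (MIN): min(7, 6) = 6

6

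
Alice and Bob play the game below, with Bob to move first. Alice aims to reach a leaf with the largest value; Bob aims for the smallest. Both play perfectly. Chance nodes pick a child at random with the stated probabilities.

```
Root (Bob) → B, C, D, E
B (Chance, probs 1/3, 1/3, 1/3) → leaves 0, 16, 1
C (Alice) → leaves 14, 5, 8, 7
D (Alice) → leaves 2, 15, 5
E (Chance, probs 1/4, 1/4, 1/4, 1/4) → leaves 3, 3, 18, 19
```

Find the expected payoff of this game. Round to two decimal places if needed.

B (Chance): 1/3·0 + 1/3·16 + 1/3·1 = 5.67
C (Alice): max(14, 5, 8, 7) = 14
D (Alice): max(2, 15, 5) = 15
E (Chance): 1/4·3 + 1/4·3 + 1/4·18 + 1/4·19 = 10.75
Root (Bob): min(5.67, 14, 15, 10.75) = 5.67

5.67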